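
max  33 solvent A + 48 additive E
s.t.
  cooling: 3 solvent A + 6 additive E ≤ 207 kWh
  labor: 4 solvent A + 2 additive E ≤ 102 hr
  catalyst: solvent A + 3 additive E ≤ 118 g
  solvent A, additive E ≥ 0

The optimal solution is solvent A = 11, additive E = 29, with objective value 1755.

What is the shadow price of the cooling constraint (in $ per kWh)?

Binding: cooling and labor. Non-binding: catalyst (20 unused).
By complementary slackness, y = 0 for the non-binding constraint.
Dual feasibility on the basic columns requires 3·y_cooling + 4·y_labor = 33, 6·y_cooling + 2·y_labor = 48.
This yields shadow prices y_cooling = 7, y_labor = 3.
Shadow price of cooling = 7.

7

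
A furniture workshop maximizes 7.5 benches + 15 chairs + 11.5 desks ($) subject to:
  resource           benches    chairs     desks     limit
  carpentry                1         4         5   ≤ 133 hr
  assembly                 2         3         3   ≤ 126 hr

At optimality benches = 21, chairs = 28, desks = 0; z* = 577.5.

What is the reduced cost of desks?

Check each constraint at x*: carpentry 133/133 (tight); assembly 126/126 (tight).
Dual feasibility on the basic columns requires 1·y_carpentry + 2·y_assembly = 7.5, 4·y_carpentry + 3·y_assembly = 15.
Solving: y_carpentry = 1.5, y_assembly = 3.
Reduced cost of desks: c₃ − yᵀa₃ = 11.5 − (1.5·5 + 3·3) = 11.5 − 16.5 = -5.

-5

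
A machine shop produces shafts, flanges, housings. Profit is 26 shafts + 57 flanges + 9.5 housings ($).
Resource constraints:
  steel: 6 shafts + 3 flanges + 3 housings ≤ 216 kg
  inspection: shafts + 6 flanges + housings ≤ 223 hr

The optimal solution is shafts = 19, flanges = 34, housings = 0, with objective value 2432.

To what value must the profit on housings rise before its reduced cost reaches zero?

17

At the optimum: steel uses 216 of 216 (binding); inspection uses 223 of 223 (binding).
From A_Bᵀ y = c: 6·y_steel + 1·y_inspection = 26; 3·y_steel + 6·y_inspection = 57.
→ y_steel = 3 and y_inspection = 8.
housings enters the basis when its profit ≥ yᵀa₃ = 3·3 + 8·1 = 17.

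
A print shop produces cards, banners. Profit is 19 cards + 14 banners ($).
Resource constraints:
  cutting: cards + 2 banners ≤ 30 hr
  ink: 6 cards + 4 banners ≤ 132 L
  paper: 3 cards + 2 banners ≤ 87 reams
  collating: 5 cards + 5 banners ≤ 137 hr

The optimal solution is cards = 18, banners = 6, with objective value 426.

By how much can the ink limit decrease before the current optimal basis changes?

72

Binding constraints: cutting, ink. The basis is B = [[1,2],[6,4]] with det -8.
Per unit decrease in ink, x* moves by d = (-0.25, 0.125).
The basis stays optimal until cards reaches 0; allowable decrease = 72 L.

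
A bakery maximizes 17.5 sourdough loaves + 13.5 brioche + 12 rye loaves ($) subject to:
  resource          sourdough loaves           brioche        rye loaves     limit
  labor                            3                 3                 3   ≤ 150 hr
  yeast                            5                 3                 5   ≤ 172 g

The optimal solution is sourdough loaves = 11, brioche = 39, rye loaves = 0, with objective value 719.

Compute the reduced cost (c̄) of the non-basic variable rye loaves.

Check each constraint at x*: labor 150/150 (tight); yeast 172/172 (tight).
Dual feasibility on the basic columns requires 3·y_labor + 5·y_yeast = 17.5, 3·y_labor + 3·y_yeast = 13.5.
This yields shadow prices y_labor = 2.5, y_yeast = 2.
Reduced cost of rye loaves: c₃ − yᵀa₃ = 12 − (2.5·3 + 2·5) = 12 − 17.5 = -5.5.

-5.5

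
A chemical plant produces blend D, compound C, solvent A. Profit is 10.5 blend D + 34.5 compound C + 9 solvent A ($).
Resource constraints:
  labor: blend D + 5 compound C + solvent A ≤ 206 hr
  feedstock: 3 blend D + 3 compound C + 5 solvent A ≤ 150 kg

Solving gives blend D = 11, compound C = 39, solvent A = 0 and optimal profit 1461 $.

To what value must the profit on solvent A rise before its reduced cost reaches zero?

Check each constraint at x*: labor 206/206 (tight); feedstock 150/150 (tight).
The binding rows give the dual system: 1·y_labor + 3·y_feedstock = 10.5 and 5·y_labor + 3·y_feedstock = 34.5.
→ y_labor = 6 and y_feedstock = 1.5.
solvent A enters the basis when its profit ≥ yᵀa₃ = 6·1 + 1.5·5 = 13.5.

13.5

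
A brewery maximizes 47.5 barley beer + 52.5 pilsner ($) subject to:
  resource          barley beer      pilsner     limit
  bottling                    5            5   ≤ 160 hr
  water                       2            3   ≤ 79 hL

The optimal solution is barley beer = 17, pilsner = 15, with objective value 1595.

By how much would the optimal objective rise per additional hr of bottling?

Both bottling and water are binding at x*.
Dual feasibility on the basic columns requires 5·y_bottling + 2·y_water = 47.5, 5·y_bottling + 3·y_water = 52.5.
Solving: y_bottling = 7.5, y_water = 5.
Shadow price of bottling = 7.5.

7.5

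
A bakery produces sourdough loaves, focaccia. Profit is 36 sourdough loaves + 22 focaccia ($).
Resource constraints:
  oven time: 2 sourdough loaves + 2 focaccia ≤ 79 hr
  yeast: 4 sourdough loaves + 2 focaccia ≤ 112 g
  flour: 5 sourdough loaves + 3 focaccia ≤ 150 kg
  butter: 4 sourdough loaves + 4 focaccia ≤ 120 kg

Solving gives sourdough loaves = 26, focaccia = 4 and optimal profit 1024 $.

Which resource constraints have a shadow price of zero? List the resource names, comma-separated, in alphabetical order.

oven time: 60/79 (slack 19)
yeast: 112/112 (binding)
flour: 142/150 (slack 8)
butter: 120/120 (binding)
By complementary slackness, a constraint with positive slack has shadow price 0 → flour, oven time.

flour, oven time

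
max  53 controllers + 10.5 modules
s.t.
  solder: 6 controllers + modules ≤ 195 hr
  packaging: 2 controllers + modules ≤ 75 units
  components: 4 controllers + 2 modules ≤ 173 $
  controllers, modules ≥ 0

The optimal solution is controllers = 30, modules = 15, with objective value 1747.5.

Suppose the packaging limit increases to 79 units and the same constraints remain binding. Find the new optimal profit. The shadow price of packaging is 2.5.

1757.5

Δb = 4, so new z* = 1747.5 + (2.5)·(4) = 1747.5 + 10 = 1757.5.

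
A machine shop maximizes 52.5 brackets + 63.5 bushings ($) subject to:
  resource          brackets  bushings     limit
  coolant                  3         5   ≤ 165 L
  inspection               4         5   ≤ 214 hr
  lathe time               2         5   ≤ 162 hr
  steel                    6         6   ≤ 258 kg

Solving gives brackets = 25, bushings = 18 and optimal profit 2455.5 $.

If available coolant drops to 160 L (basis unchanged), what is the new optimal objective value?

2428

Check each constraint at x*: coolant 165/165 (tight); inspection 190/214 (slack 24); lathe time 140/162 (slack 22); steel 258/258 (tight).
By complementary slackness, y = 0 for the non-binding constraints.
The binding rows give the dual system: 3·y_coolant + 6·y_steel = 52.5 and 5·y_coolant + 6·y_steel = 63.5.
→ y_coolant = 5.5 and y_steel = 6.
Δz = y_coolant·Δb = 5.5 × (-5) = -27.5, so new z* = 2455.5 − 27.5 = 2428.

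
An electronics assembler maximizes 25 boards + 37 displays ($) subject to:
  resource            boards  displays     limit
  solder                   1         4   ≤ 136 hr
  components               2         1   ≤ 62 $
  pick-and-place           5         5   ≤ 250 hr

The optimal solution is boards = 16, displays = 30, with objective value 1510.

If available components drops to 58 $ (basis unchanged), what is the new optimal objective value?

Binding: solder and components. Non-binding: pick-and-place (20 unused).
By complementary slackness, y = 0 for the non-binding constraint.
From A_Bᵀ y = c: 1·y_solder + 2·y_components = 25; 4·y_solder + 1·y_components = 37.
→ y_solder = 7 and y_components = 9.
Δz = y_components·Δb = 9 × (-4) = -36, so new z* = 1510 − 36 = 1474.

1474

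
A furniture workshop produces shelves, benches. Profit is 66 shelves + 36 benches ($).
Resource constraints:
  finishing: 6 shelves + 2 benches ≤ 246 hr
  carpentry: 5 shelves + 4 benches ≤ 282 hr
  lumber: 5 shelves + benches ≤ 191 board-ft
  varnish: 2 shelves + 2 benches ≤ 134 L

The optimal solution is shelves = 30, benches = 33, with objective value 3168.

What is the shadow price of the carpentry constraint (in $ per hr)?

Check each constraint at x*: finishing 246/246 (tight); carpentry 282/282 (tight); lumber 183/191 (slack 8); varnish 126/134 (slack 8).
Since lumber, varnish are not tight, their duals are 0.
The binding rows give the dual system: 6·y_finishing + 5·y_carpentry = 66 and 2·y_finishing + 4·y_carpentry = 36.
Solving: y_finishing = 6, y_carpentry = 6.
Shadow price of carpentry = 6.

6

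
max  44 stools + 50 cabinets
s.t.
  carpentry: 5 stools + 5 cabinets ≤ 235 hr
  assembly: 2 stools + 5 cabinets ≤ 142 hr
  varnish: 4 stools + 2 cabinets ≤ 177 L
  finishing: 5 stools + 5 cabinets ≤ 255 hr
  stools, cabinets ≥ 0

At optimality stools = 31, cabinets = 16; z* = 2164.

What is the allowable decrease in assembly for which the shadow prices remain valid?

Binding constraints: carpentry, assembly. The basis is B = [[5,5],[2,5]] with det 15.
Per unit decrease in assembly, x* moves by d = (0.3333, -0.3333).
The basis stays optimal until varnish becomes binding; allowable decrease = 31.5 hr.

31.5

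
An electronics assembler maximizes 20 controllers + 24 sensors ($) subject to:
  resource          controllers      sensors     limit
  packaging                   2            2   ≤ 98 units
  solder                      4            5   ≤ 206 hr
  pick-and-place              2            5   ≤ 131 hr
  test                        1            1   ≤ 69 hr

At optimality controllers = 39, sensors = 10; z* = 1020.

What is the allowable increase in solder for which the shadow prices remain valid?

Binding constraints: packaging, solder. The basis is B = [[2,2],[4,5]] with det 2.
Per unit increase in solder, x* moves by d = (-1, 1).
The basis stays optimal until pick-and-place becomes binding; allowable increase = 1 hr.

1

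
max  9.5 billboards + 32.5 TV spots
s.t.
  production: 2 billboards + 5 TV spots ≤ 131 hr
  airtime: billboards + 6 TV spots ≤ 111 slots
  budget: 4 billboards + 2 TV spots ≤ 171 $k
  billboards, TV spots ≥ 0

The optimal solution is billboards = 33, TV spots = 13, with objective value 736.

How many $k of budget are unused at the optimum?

13

budget used = 4·33 + 2·13 = 158; slack = 171 − 158 = 13.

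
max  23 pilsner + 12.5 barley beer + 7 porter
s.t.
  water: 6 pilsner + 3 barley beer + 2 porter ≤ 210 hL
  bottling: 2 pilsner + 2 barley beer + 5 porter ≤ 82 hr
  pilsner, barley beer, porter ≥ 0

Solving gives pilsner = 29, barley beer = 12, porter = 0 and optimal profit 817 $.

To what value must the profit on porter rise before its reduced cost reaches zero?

At the optimum: water uses 210 of 210 (binding); bottling uses 82 of 82 (binding).
From A_Bᵀ y = c: 6·y_water + 2·y_bottling = 23; 3·y_water + 2·y_bottling = 12.5.
→ y_water = 3.5 and y_bottling = 1.
porter enters the basis when its profit ≥ yᵀa₃ = 3.5·2 + 1·5 = 12.

12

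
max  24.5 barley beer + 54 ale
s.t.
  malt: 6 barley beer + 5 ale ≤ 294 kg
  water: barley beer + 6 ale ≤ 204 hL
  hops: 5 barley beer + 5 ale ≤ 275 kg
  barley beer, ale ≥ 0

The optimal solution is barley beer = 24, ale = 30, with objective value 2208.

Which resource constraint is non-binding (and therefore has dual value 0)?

hops

malt: 294/294 (binding)
water: 204/204 (binding)
hops: 270/275 (slack 5)
By complementary slackness, a constraint with positive slack has shadow price 0 → hops.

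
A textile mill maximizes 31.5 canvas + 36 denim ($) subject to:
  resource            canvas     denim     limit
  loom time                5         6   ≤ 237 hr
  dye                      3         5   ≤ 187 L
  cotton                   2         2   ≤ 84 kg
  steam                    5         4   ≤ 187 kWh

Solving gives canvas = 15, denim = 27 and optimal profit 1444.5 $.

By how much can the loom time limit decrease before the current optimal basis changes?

Binding constraints: loom time, cotton. The basis is B = [[5,6],[2,2]] with det -2.
Per unit decrease in loom time, x* moves by d = (1, -1).
The basis stays optimal until steam becomes binding; allowable decrease = 4 hr.

4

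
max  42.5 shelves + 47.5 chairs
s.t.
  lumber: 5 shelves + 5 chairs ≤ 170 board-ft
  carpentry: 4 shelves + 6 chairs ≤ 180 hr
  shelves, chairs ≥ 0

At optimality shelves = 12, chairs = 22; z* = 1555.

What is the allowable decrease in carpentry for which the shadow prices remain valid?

44

Binding constraints: lumber, carpentry. The basis is B = [[5,5],[4,6]] with det 10.
Per unit decrease in carpentry, x* moves by d = (0.5, -0.5).
The basis stays optimal until chairs reaches 0; allowable decrease = 44 hr.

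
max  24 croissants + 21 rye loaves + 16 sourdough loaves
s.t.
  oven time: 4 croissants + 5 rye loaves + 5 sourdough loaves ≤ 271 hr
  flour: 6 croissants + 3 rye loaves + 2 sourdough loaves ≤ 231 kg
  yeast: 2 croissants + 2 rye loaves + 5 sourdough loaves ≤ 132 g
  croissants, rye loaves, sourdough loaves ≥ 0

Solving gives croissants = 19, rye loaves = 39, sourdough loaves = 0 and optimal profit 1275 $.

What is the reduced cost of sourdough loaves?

At the optimum: oven time uses 271 of 271 (binding); flour uses 231 of 231 (binding); yeast uses 116 of 132 (slack = 16).
Slack constraints have shadow price 0 (complementary slackness).
Dual feasibility on the basic columns requires 4·y_oven time + 6·y_flour = 24, 5·y_oven time + 3·y_flour = 21.
Solving: y_oven time = 3, y_flour = 2.
Reduced cost of sourdough loaves: c₃ − yᵀa₃ = 16 − (3·5 + 2·2) = 16 − 19 = -3.

-3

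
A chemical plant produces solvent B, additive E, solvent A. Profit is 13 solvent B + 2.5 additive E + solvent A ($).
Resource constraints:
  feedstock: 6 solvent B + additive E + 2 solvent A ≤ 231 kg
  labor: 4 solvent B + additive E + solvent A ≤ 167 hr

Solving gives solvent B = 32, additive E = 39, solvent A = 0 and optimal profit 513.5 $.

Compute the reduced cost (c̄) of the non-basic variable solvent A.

Both feedstock and labor are binding at x*.
From A_Bᵀ y = c: 6·y_feedstock + 4·y_labor = 13; 1·y_feedstock + 1·y_labor = 2.5.
→ y_feedstock = 1.5 and y_labor = 1.
Reduced cost of solvent A: c₃ − yᵀa₃ = 1 − (1.5·2 + 1·1) = 1 − 4 = -3.

-3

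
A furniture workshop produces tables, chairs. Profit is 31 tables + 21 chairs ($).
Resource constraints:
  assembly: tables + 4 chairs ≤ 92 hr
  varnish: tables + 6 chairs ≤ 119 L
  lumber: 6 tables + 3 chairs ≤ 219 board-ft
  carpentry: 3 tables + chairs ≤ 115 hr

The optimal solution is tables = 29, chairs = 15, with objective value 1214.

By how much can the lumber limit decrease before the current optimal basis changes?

159.5

Binding constraints: varnish, lumber. The basis is B = [[1,6],[6,3]] with det -33.
Per unit decrease in lumber, x* moves by d = (-0.1818, 0.0303).
The basis stays optimal until tables reaches 0; allowable decrease = 159.5 board-ft.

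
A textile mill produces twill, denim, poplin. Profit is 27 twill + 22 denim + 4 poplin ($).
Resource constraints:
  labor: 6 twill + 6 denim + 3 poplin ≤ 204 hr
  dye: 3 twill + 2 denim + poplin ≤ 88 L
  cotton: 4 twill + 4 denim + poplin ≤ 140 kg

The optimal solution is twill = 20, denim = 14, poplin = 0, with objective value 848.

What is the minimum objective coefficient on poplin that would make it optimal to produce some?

11

Binding: labor and dye. Non-binding: cotton (4 unused).
Slack constraints have shadow price 0 (complementary slackness).
Dual feasibility on the basic columns requires 6·y_labor + 3·y_dye = 27, 6·y_labor + 2·y_dye = 22.
Solving: y_labor = 2, y_dye = 5.
poplin enters the basis when its profit ≥ yᵀa₃ = 2·3 + 5·1 = 11.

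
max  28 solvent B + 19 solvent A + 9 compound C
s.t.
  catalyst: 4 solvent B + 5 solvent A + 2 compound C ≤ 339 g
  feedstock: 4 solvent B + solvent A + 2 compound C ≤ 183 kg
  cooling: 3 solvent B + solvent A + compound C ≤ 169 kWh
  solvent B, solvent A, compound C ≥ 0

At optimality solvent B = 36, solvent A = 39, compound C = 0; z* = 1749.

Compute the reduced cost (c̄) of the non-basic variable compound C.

-5

Check each constraint at x*: catalyst 339/339 (tight); feedstock 183/183 (tight); cooling 147/169 (slack 22).
Slack constraints have shadow price 0 (complementary slackness).
The binding rows give the dual system: 4·y_catalyst + 4·y_feedstock = 28 and 5·y_catalyst + 1·y_feedstock = 19.
This yields shadow prices y_catalyst = 3, y_feedstock = 4.
Reduced cost of compound C: c₃ − yᵀa₃ = 9 − (3·2 + 4·2) = 9 − 14 = -5.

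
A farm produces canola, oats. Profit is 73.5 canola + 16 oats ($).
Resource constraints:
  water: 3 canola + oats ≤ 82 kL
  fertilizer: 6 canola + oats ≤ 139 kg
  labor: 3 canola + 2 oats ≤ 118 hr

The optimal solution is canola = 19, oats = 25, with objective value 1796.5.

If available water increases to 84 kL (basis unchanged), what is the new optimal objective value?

Binding: water and fertilizer. Non-binding: labor (11 unused).
Since labor is not tight, its dual is 0.
From A_Bᵀ y = c: 3·y_water + 6·y_fertilizer = 73.5; 1·y_water + 1·y_fertilizer = 16.
Solving: y_water = 7.5, y_fertilizer = 8.5.
Δz = y_water·Δb = 7.5 × (2) = 15, so new z* = 1796.5 + 15 = 1811.5.

1811.5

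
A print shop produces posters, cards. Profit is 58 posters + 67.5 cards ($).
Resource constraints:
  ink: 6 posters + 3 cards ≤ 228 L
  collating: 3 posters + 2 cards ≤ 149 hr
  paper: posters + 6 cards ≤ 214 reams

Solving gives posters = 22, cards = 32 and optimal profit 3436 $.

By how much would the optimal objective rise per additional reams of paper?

7

Binding: ink and paper. Non-binding: collating (19 unused).
By complementary slackness, y = 0 for the non-binding constraint.
From A_Bᵀ y = c: 6·y_ink + 1·y_paper = 58; 3·y_ink + 6·y_paper = 67.5.
→ y_ink = 8.5 and y_paper = 7.
Shadow price of paper = 7.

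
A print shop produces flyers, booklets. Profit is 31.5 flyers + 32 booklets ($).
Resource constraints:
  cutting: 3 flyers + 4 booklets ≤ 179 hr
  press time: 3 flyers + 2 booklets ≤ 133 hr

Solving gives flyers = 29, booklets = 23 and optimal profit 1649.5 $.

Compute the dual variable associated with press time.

5

At the optimum: cutting uses 179 of 179 (binding); press time uses 133 of 133 (binding).
From A_Bᵀ y = c: 3·y_cutting + 3·y_press time = 31.5; 4·y_cutting + 2·y_press time = 32.
→ y_cutting = 5.5 and y_press time = 5.
Shadow price of press time = 5.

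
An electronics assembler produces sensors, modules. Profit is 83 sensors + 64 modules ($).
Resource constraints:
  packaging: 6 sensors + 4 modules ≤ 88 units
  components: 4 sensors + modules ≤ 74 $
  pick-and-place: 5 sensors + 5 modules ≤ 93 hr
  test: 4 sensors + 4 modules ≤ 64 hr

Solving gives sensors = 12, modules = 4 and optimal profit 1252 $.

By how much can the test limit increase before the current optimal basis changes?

10.4

Binding constraints: packaging, test. The basis is B = [[6,4],[4,4]] with det 8.
Per unit increase in test, x* moves by d = (-0.5, 0.75).
The basis stays optimal until pick-and-place becomes binding; allowable increase = 10.4 hr.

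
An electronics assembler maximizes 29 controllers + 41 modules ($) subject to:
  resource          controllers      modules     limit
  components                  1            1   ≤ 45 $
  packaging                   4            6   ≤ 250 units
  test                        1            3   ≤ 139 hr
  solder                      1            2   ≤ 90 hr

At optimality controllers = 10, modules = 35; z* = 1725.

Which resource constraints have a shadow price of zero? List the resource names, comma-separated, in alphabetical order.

solder, test

components: 45/45 (binding)
packaging: 250/250 (binding)
test: 115/139 (slack 24)
solder: 80/90 (slack 10)
By complementary slackness, a constraint with positive slack has shadow price 0 → solder, test.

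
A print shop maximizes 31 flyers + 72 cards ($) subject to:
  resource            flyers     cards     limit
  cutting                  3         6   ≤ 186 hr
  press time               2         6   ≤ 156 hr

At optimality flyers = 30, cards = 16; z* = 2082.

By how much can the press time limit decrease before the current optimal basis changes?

Binding constraints: cutting, press time. The basis is B = [[3,6],[2,6]] with det 6.
Per unit decrease in press time, x* moves by d = (1, -0.5).
The basis stays optimal until cards reaches 0; allowable decrease = 32 hr.

32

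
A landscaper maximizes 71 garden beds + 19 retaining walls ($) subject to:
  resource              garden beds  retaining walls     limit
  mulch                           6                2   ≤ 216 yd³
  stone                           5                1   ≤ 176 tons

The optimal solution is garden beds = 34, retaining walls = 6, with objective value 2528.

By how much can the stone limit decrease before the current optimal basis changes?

68

Binding constraints: mulch, stone. The basis is B = [[6,2],[5,1]] with det -4.
Per unit decrease in stone, x* moves by d = (-0.5, 1.5).
The basis stays optimal until garden beds reaches 0; allowable decrease = 68 tons.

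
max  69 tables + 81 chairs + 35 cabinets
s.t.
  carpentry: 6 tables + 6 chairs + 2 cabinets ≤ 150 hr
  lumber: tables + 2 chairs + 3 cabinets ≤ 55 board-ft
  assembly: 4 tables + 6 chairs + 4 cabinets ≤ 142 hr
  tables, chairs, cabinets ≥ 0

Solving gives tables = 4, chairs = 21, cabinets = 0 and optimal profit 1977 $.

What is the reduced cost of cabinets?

Binding: carpentry and assembly. Non-binding: lumber (9 unused).
Since lumber is not tight, its dual is 0.
Dual feasibility on the basic columns requires 6·y_carpentry + 4·y_assembly = 69, 6·y_carpentry + 6·y_assembly = 81.
Solving: y_carpentry = 7.5, y_assembly = 6.
Reduced cost of cabinets: c₃ − yᵀa₃ = 35 − (7.5·2 + 6·4) = 35 − 39 = -4.

-4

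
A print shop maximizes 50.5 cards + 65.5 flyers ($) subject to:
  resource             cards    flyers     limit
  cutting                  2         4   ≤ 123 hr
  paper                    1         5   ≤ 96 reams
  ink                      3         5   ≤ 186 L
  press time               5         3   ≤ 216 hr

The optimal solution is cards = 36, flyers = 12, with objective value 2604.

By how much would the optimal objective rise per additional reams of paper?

Check each constraint at x*: cutting 120/123 (slack 3); paper 96/96 (tight); ink 168/186 (slack 18); press time 216/216 (tight).
Slack constraints have shadow price 0 (complementary slackness).
From A_Bᵀ y = c: 1·y_paper + 5·y_press time = 50.5; 5·y_paper + 3·y_press time = 65.5.
Solving: y_paper = 8, y_press time = 8.5.
Shadow price of paper = 8.

8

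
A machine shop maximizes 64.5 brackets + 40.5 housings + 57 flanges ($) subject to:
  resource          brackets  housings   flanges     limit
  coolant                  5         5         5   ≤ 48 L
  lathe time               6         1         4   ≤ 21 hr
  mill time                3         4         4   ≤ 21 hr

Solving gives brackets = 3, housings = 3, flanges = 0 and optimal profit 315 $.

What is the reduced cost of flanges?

Binding: lathe time and mill time. Non-binding: coolant (18 unused).
Since coolant is not tight, its dual is 0.
From A_Bᵀ y = c: 6·y_lathe time + 3·y_mill time = 64.5; 1·y_lathe time + 4·y_mill time = 40.5.
→ y_lathe time = 6.5 and y_mill time = 8.5.
Reduced cost of flanges: c₃ − yᵀa₃ = 57 − (6.5·4 + 8.5·4) = 57 − 60 = -3.

-3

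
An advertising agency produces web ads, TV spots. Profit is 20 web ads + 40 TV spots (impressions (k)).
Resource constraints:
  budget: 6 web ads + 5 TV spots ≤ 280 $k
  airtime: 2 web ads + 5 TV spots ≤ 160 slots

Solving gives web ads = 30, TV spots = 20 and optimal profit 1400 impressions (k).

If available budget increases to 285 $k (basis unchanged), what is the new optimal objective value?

1405

Both budget and airtime are binding at x*.
From A_Bᵀ y = c: 6·y_budget + 2·y_airtime = 20; 5·y_budget + 5·y_airtime = 40.
This yields shadow prices y_budget = 1, y_airtime = 7.
Δz = y_budget·Δb = 1 × (5) = 5, so new z* = 1400 + 5 = 1405.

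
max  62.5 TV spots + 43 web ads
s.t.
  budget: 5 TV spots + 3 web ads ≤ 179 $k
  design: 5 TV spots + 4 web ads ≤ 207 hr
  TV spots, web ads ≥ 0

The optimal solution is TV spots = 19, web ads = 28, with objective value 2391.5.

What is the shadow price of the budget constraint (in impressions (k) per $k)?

7

At the optimum: budget uses 179 of 179 (binding); design uses 207 of 207 (binding).
The binding rows give the dual system: 5·y_budget + 5·y_design = 62.5 and 3·y_budget + 4·y_design = 43.
Solving: y_budget = 7, y_design = 5.5.
Shadow price of budget = 7.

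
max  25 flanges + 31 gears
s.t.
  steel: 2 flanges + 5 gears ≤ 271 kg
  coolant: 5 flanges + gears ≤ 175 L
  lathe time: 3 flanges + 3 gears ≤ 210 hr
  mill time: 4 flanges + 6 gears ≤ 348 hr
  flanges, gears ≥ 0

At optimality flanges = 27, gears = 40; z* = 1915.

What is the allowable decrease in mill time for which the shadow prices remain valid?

208

Binding constraints: coolant, mill time. The basis is B = [[5,1],[4,6]] with det 26.
Per unit decrease in mill time, x* moves by d = (0.0385, -0.1923).
The basis stays optimal until gears reaches 0; allowable decrease = 208 hr.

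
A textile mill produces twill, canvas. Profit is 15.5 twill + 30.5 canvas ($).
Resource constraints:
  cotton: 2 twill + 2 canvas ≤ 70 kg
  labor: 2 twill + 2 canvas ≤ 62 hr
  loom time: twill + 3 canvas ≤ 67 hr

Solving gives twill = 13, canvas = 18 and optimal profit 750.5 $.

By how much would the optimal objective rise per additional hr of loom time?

At the optimum: cotton uses 62 of 70 (slack = 8); labor uses 62 of 62 (binding); loom time uses 67 of 67 (binding).
Slack constraints have shadow price 0 (complementary slackness).
Dual feasibility on the basic columns requires 2·y_labor + 1·y_loom time = 15.5, 2·y_labor + 3·y_loom time = 30.5.
Solving: y_labor = 4, y_loom time = 7.5.
Shadow price of loom time = 7.5.

7.5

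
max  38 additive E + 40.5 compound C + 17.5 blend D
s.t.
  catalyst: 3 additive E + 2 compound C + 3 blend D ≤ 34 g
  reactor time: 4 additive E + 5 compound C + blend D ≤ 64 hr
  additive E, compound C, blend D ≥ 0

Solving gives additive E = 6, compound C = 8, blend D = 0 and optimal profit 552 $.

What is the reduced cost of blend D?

Both catalyst and reactor time are binding at x*.
The binding rows give the dual system: 3·y_catalyst + 4·y_reactor time = 38 and 2·y_catalyst + 5·y_reactor time = 40.5.
This yields shadow prices y_catalyst = 4, y_reactor time = 6.5.
Reduced cost of blend D: c₃ − yᵀa₃ = 17.5 − (4·3 + 6.5·1) = 17.5 − 18.5 = -1.

-1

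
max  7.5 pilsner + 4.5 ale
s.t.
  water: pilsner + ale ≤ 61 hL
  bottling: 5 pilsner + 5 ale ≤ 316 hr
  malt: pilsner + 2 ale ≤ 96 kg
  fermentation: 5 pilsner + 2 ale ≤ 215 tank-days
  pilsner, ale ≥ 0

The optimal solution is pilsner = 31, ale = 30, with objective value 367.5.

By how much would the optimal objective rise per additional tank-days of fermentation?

At the optimum: water uses 61 of 61 (binding); bottling uses 305 of 316 (slack = 11); malt uses 91 of 96 (slack = 5); fermentation uses 215 of 215 (binding).
Slack constraints have shadow price 0 (complementary slackness).
The binding rows give the dual system: 1·y_water + 5·y_fermentation = 7.5 and 1·y_water + 2·y_fermentation = 4.5.
This yields shadow prices y_water = 2.5, y_fermentation = 1.
Shadow price of fermentation = 1.

1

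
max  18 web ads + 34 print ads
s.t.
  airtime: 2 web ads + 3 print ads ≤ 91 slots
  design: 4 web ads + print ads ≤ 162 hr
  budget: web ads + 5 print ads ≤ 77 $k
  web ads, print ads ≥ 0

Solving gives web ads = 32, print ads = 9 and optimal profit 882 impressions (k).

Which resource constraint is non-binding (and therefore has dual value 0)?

design

airtime: 91/91 (binding)
design: 137/162 (slack 25)
budget: 77/77 (binding)
By complementary slackness, a constraint with positive slack has shadow price 0 → design.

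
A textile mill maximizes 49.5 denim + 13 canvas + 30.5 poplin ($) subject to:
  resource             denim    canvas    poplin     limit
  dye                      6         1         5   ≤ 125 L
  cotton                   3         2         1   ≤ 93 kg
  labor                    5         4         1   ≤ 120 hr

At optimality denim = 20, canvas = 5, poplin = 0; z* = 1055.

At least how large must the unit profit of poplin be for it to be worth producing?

36.5

At the optimum: dye uses 125 of 125 (binding); cotton uses 70 of 93 (slack = 23); labor uses 120 of 120 (binding).
Slack constraints have shadow price 0 (complementary slackness).
The binding rows give the dual system: 6·y_dye + 5·y_labor = 49.5 and 1·y_dye + 4·y_labor = 13.
→ y_dye = 7 and y_labor = 1.5.
poplin enters the basis when its profit ≥ yᵀa₃ = 7·5 + 1.5·1 = 36.5.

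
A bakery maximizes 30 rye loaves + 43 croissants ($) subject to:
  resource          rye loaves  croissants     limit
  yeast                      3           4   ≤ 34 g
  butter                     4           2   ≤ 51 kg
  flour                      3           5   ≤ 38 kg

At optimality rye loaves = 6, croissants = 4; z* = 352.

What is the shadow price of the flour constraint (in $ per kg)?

3

Binding: yeast and flour. Non-binding: butter (19 unused).
By complementary slackness, y = 0 for the non-binding constraint.
The binding rows give the dual system: 3·y_yeast + 3·y_flour = 30 and 4·y_yeast + 5·y_flour = 43.
→ y_yeast = 7 and y_flour = 3.
Shadow price of flour = 3.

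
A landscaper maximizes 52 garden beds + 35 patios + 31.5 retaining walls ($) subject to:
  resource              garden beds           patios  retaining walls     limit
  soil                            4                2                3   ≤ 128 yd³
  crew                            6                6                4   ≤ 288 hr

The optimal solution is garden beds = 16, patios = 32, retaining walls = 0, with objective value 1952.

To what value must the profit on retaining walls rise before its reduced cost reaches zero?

At the optimum: soil uses 128 of 128 (binding); crew uses 288 of 288 (binding).
The binding rows give the dual system: 4·y_soil + 6·y_crew = 52 and 2·y_soil + 6·y_crew = 35.
Solving: y_soil = 8.5, y_crew = 3.
retaining walls enters the basis when its profit ≥ yᵀa₃ = 8.5·3 + 3·4 = 37.5.

37.5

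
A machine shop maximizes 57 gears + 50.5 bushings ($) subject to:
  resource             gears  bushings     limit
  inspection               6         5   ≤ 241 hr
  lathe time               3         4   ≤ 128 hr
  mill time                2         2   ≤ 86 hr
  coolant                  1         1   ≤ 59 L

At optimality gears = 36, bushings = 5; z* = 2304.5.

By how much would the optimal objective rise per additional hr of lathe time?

2

Binding: inspection and lathe time. Non-binding: mill time (4 unused), coolant (18 unused).
By complementary slackness, y = 0 for the non-binding constraints.
Dual feasibility on the basic columns requires 6·y_inspection + 3·y_lathe time = 57, 5·y_inspection + 4·y_lathe time = 50.5.
This yields shadow prices y_inspection = 8.5, y_lathe time = 2.
Shadow price of lathe time = 2.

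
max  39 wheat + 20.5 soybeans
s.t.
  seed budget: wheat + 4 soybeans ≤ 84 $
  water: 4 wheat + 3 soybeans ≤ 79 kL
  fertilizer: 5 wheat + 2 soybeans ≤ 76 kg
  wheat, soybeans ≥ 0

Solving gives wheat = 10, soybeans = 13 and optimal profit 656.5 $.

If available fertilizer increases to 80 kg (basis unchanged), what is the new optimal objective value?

At the optimum: seed budget uses 62 of 84 (slack = 22); water uses 79 of 79 (binding); fertilizer uses 76 of 76 (binding).
Since seed budget is not tight, its dual is 0.
From A_Bᵀ y = c: 4·y_water + 5·y_fertilizer = 39; 3·y_water + 2·y_fertilizer = 20.5.
Solving: y_water = 3.5, y_fertilizer = 5.
Δz = y_fertilizer·Δb = 5 × (4) = 20, so new z* = 656.5 + 20 = 676.5.

676.5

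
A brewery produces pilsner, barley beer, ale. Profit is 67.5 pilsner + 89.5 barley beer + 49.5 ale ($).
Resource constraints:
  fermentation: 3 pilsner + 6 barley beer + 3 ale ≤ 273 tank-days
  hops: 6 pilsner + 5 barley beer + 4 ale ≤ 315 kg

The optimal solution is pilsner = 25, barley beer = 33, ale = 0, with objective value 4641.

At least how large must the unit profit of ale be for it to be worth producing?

54.5

Both fermentation and hops are binding at x*.
Dual feasibility on the basic columns requires 3·y_fermentation + 6·y_hops = 67.5, 6·y_fermentation + 5·y_hops = 89.5.
This yields shadow prices y_fermentation = 9.5, y_hops = 6.5.
ale enters the basis when its profit ≥ yᵀa₃ = 9.5·3 + 6.5·4 = 54.5.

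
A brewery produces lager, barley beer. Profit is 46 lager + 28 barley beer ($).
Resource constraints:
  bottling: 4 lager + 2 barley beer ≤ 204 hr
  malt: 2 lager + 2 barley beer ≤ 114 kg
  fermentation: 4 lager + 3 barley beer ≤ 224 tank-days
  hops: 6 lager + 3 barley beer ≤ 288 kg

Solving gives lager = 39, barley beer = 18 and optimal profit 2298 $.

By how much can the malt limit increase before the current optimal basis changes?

Binding constraints: malt, hops. The basis is B = [[2,2],[6,3]] with det -6.
Per unit increase in malt, x* moves by d = (-0.5, 1).
The basis stays optimal until fermentation becomes binding; allowable increase = 14 kg.

14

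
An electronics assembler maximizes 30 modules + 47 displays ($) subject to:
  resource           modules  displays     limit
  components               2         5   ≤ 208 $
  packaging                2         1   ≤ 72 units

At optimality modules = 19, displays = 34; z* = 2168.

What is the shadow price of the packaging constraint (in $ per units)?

7

Check each constraint at x*: components 208/208 (tight); packaging 72/72 (tight).
Dual feasibility on the basic columns requires 2·y_components + 2·y_packaging = 30, 5·y_components + 1·y_packaging = 47.
This yields shadow prices y_components = 8, y_packaging = 7.
Shadow price of packaging = 7.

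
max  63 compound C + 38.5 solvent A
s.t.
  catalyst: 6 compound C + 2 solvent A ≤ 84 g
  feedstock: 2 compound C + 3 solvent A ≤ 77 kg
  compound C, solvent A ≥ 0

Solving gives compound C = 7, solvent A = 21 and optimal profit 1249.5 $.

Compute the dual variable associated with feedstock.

Both catalyst and feedstock are binding at x*.
From A_Bᵀ y = c: 6·y_catalyst + 2·y_feedstock = 63; 2·y_catalyst + 3·y_feedstock = 38.5.
This yields shadow prices y_catalyst = 8, y_feedstock = 7.5.
Shadow price of feedstock = 7.5.

7.5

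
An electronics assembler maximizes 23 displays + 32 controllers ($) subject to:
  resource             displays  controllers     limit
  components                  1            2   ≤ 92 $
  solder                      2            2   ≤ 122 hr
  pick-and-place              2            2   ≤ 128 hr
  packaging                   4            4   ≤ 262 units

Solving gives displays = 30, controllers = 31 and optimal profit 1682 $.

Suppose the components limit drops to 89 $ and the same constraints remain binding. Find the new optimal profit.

1655

At the optimum: components uses 92 of 92 (binding); solder uses 122 of 122 (binding); pick-and-place uses 122 of 128 (slack = 6); packaging uses 244 of 262 (slack = 18).
Slack constraints have shadow price 0 (complementary slackness).
Dual feasibility on the basic columns requires 1·y_components + 2·y_solder = 23, 2·y_components + 2·y_solder = 32.
→ y_components = 9 and y_solder = 7.
Δz = y_components·Δb = 9 × (-3) = -27, so new z* = 1682 − 27 = 1655.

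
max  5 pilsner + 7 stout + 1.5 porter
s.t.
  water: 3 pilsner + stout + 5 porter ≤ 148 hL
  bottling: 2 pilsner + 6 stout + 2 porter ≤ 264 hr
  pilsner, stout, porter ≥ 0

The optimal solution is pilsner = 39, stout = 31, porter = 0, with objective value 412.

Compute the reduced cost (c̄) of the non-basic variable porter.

Both water and bottling are binding at x*.
From A_Bᵀ y = c: 3·y_water + 2·y_bottling = 5; 1·y_water + 6·y_bottling = 7.
This yields shadow prices y_water = 1, y_bottling = 1.
Reduced cost of porter: c₃ − yᵀa₃ = 1.5 − (1·5 + 1·2) = 1.5 − 7 = -5.5.

-5.5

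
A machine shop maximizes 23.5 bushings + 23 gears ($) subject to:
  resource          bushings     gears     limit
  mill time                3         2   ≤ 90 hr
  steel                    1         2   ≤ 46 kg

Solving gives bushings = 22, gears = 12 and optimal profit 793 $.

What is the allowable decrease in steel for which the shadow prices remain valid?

16

Binding constraints: mill time, steel. The basis is B = [[3,2],[1,2]] with det 4.
Per unit decrease in steel, x* moves by d = (0.5, -0.75).
The basis stays optimal until gears reaches 0; allowable decrease = 16 kg.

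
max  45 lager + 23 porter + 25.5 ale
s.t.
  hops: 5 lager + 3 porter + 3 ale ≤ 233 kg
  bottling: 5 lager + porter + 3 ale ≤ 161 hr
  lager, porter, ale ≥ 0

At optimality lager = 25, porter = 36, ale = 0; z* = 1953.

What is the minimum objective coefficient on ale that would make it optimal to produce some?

Check each constraint at x*: hops 233/233 (tight); bottling 161/161 (tight).
The binding rows give the dual system: 5·y_hops + 5·y_bottling = 45 and 3·y_hops + 1·y_bottling = 23.
This yields shadow prices y_hops = 7, y_bottling = 2.
ale enters the basis when its profit ≥ yᵀa₃ = 7·3 + 2·3 = 27.

27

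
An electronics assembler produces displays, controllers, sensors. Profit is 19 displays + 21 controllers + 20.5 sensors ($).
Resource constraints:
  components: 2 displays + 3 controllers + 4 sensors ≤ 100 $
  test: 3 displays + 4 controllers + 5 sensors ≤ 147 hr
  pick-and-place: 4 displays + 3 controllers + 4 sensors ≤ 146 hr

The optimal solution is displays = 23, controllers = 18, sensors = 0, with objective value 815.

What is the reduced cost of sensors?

Binding: components and pick-and-place. Non-binding: test (6 unused).
Slack constraints have shadow price 0 (complementary slackness).
The binding rows give the dual system: 2·y_components + 4·y_pick-and-place = 19 and 3·y_components + 3·y_pick-and-place = 21.
Solving: y_components = 4.5, y_pick-and-place = 2.5.
Reduced cost of sensors: c₃ − yᵀa₃ = 20.5 − (4.5·4 + 2.5·4) = 20.5 − 28 = -7.5.

-7.5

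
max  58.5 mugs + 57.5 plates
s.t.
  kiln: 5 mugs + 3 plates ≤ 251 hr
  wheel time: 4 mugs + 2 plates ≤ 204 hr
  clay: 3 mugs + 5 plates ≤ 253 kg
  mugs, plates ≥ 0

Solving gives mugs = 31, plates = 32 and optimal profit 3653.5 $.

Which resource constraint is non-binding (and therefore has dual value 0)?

wheel time

kiln: 251/251 (binding)
wheel time: 188/204 (slack 16)
clay: 253/253 (binding)
By complementary slackness, a constraint with positive slack has shadow price 0 → wheel time.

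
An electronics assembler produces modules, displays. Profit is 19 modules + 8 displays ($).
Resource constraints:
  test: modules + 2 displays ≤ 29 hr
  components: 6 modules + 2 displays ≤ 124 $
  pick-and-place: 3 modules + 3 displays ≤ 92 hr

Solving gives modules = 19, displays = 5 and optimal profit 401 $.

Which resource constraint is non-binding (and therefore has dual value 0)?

pick-and-place

test: 29/29 (binding)
components: 124/124 (binding)
pick-and-place: 72/92 (slack 20)
By complementary slackness, a constraint with positive slack has shadow price 0 → pick-and-place.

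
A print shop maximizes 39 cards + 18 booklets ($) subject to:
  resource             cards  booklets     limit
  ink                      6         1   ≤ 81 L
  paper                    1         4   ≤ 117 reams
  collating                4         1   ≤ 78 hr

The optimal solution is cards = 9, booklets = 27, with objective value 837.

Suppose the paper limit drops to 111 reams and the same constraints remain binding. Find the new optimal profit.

Check each constraint at x*: ink 81/81 (tight); paper 117/117 (tight); collating 63/78 (slack 15).
Slack constraints have shadow price 0 (complementary slackness).
The binding rows give the dual system: 6·y_ink + 1·y_paper = 39 and 1·y_ink + 4·y_paper = 18.
This yields shadow prices y_ink = 6, y_paper = 3.
Δz = y_paper·Δb = 3 × (-6) = -18, so new z* = 837 − 18 = 819.

819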